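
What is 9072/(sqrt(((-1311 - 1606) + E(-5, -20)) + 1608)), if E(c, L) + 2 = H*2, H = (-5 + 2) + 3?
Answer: -3024*I*sqrt(1311)/437 ≈ -250.55*I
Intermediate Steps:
H = 0 (H = -3 + 3 = 0)
E(c, L) = -2 (E(c, L) = -2 + 0*2 = -2 + 0 = -2)
9072/(sqrt(((-1311 - 1606) + E(-5, -20)) + 1608)) = 9072/(sqrt(((-1311 - 1606) - 2) + 1608)) = 9072/(sqrt((-2917 - 2) + 1608)) = 9072/(sqrt(-2919 + 1608)) = 9072/(sqrt(-1311)) = 9072/((I*sqrt(1311))) = 9072*(-I*sqrt(1311)/1311) = -3024*I*sqrt(1311)/437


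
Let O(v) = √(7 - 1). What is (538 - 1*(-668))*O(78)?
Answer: 1206*√6 ≈ 2954.1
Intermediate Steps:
O(v) = √6
(538 - 1*(-668))*O(78) = (538 - 1*(-668))*√6 = (538 + 668)*√6 = 1206*√6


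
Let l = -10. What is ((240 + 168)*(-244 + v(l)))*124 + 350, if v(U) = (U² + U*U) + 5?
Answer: -1972738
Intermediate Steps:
v(U) = 5 + 2*U² (v(U) = (U² + U²) + 5 = 2*U² + 5 = 5 + 2*U²)
((240 + 168)*(-244 + v(l)))*124 + 350 = ((240 + 168)*(-244 + (5 + 2*(-10)²)))*124 + 350 = (408*(-244 + (5 + 2*100)))*124 + 350 = (408*(-244 + (5 + 200)))*124 + 350 = (408*(-244 + 205))*124 + 350 = (408*(-39))*124 + 350 = -15912*124 + 350 = -1973088 + 350 = -1972738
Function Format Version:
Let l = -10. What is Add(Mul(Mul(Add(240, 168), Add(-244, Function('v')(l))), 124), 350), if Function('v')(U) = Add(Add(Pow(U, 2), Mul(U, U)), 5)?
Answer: -1972738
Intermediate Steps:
Function('v')(U) = Add(5, Mul(2, Pow(U, 2))) (Function('v')(U) = Add(Add(Pow(U, 2), Pow(U, 2)), 5) = Add(Mul(2, Pow(U, 2)), 5) = Add(5, Mul(2, Pow(U, 2))))
Add(Mul(Mul(Add(240, 168), Add(-244, Function('v')(l))), 124), 350) = Add(Mul(Mul(Add(240, 168), Add(-244, Add(5, Mul(2, Pow(-10, 2))))), 124), 350) = Add(Mul(Mul(408, Add(-244, Add(5, Mul(2, 100)))), 124), 350) = Add(Mul(Mul(408, Add(-244, Add(5, 200))), 124), 350) = Add(Mul(Mul(408, Add(-244, 205)), 124), 350) = Add(Mul(Mul(408, -39), 124), 350) = Add(Mul(-15912, 124), 350) = Add(-1973088, 350) = -1972738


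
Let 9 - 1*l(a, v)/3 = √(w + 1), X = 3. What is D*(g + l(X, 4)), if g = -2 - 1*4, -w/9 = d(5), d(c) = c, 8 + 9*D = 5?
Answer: -7 + 2*I*√11 ≈ -7.0 + 6.6332*I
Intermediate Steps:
D = -⅓ (D = -8/9 + (⅑)*5 = -8/9 + 5/9 = -⅓ ≈ -0.33333)
w = -45 (w = -9*5 = -45)
g = -6 (g = -2 - 4 = -6)
l(a, v) = 27 - 6*I*√11 (l(a, v) = 27 - 3*√(-45 + 1) = 27 - 6*I*√11)
D*(g + l(X, 4)) = -(-6 + (27 - 6*I*√11))/3 = -(21 - 6*I*√11)/3 = -7 + 2*I*√11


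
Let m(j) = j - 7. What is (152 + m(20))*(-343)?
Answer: -56595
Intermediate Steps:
m(j) = -7 + j
(152 + m(20))*(-343) = (152 + (-7 + 20))*(-343) = (152 + 13)*(-343) = 165*(-343) = -56595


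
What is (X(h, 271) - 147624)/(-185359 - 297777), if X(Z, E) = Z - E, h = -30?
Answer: 147925/483136 ≈ 0.30618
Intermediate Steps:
(X(h, 271) - 147624)/(-185359 - 297777) = ((-30 - 1*271) - 147624)/(-185359 - 297777) = ((-30 - 271) - 147624)/(-483136) = (-301 - 147624)*(-1/483136) = -147925*(-1/483136) = 147925/483136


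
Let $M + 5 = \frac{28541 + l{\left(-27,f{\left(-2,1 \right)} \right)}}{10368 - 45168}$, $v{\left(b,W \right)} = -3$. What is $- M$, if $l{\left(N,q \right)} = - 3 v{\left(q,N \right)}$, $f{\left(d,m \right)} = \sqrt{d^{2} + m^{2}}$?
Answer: $\frac{4051}{696} \approx 5.8204$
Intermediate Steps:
$l{\left(N,q \right)} = 9$ ($l{\left(N,q \right)} = \left(-3\right) \left(-3\right) = 9$)
$M = - \frac{4051}{696}$ ($M = -5 + \frac{28541 + 9}{10368 - 45168} = -5 + \frac{28550}{-34800} = -5 + 28550 \left(- \frac{1}{34800}\right) = -5 - \frac{571}{696} = - \frac{4051}{696} \approx -5.8204$)
$- M = \left(-1\right) \left(- \frac{4051}{696}\right) = \frac{4051}{696}$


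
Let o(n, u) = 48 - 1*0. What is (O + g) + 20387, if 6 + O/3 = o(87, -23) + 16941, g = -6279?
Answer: 65057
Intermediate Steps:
o(n, u) = 48 (o(n, u) = 48 + 0 = 48)
O = 50949 (O = -18 + 3*(48 + 16941) = -18 + 3*16989 = -18 + 50967 = 50949)
(O + g) + 20387 = (50949 - 6279) + 20387 = 44670 + 20387 = 65057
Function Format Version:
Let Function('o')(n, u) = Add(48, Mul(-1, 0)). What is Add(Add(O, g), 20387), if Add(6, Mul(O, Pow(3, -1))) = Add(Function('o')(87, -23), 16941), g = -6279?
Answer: 65057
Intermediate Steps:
Function('o')(n, u) = 48 (Function('o')(n, u) = Add(48, 0) = 48)
O = 50949 (O = Add(-18, Mul(3, Add(48, 16941))) = Add(-18, Mul(3, 16989)) = Add(-18, 50967) = 50949)
Add(Add(O, g), 20387) = Add(Add(50949, -6279), 20387) = Add(44670, 20387) = 65057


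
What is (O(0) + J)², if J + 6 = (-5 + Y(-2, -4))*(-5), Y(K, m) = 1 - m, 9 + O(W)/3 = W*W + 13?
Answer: 36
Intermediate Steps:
O(W) = 12 + 3*W² (O(W) = -27 + 3*(W*W + 13) = -27 + 3*(W² + 13) = -27 + 3*(13 + W²) = -27 + (39 + 3*W²) = 12 + 3*W²)
J = -6 (J = -6 + (-5 + (1 - 1*(-4)))*(-5) = -6 + (-5 + (1 + 4))*(-5) = -6 + (-5 + 5)*(-5) = -6 + 0*(-5) = -6 + 0 = -6)
(O(0) + J)² = ((12 + 3*0²) - 6)² = ((12 + 3*0) - 6)² = ((12 + 0) - 6)² = (12 - 6)² = 6² = 36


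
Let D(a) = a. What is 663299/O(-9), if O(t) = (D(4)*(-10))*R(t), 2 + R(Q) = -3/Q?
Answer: 1989897/200 ≈ 9949.5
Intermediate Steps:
R(Q) = -2 - 3/Q
O(t) = 80 + 120/t (O(t) = (4*(-10))*(-2 - 3/t) = -40*(-2 - 3/t) = 80 + 120/t)
663299/O(-9) = 663299/(80 + 120/(-9)) = 663299/(80 + 120*(-⅑)) = 663299/(80 - 40/3) = 663299/(200/3) = 663299*(3/200) = 1989897/200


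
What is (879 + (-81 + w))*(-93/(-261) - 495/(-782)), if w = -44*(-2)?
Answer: 29817001/34017 ≈ 876.53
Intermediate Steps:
w = 88
(879 + (-81 + w))*(-93/(-261) - 495/(-782)) = (879 + (-81 + 88))*(-93/(-261) - 495/(-782)) = (879 + 7)*(-93*(-1/261) - 495*(-1/782)) = 886*(31/87 + 495/782) = 886*(67307/68034) = 29817001/34017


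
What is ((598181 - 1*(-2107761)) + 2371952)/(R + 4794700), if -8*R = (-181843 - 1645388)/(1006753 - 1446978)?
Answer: 17883327089200/16885972632769 ≈ 1.0591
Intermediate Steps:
R = -1827231/3521800 (R = -(-181843 - 1645388)/(8*(1006753 - 1446978)) = -(-1827231)/(8*(-440225)) = -(-1827231)*(-1)/(8*440225) = -⅛*1827231/440225 = -1827231/3521800 ≈ -0.51883)
((598181 - 1*(-2107761)) + 2371952)/(R + 4794700) = ((598181 - 1*(-2107761)) + 2371952)/(-1827231/3521800 + 4794700) = ((598181 + 2107761) + 2371952)/(16885972632769/3521800) = (2705942 + 2371952)*(3521800/16885972632769) = 5077894*(3521800/16885972632769) = 17883327089200/16885972632769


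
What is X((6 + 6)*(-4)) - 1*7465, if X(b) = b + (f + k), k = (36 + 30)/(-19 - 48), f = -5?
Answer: -503772/67 ≈ -7519.0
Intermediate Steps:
k = -66/67 (k = 66/(-67) = 66*(-1/67) = -66/67 ≈ -0.98507)
X(b) = -401/67 + b (X(b) = b + (-5 - 66/67) = b - 401/67 = -401/67 + b)
X((6 + 6)*(-4)) - 1*7465 = (-401/67 + (6 + 6)*(-4)) - 1*7465 = (-401/67 + 12*(-4)) - 7465 = (-401/67 - 48) - 7465 = -3617/67 - 7465 = -503772/67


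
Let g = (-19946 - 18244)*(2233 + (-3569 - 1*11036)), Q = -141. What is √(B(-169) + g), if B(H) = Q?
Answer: √472486539 ≈ 21737.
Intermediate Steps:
B(H) = -141
g = 472486680 (g = -38190*(2233 + (-3569 - 11036)) = -38190*(2233 - 14605) = -38190*(-12372) = 472486680)
√(B(-169) + g) = √(-141 + 472486680) = √472486539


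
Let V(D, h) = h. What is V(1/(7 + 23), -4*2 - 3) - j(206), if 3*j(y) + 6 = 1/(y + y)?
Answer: -11125/1236 ≈ -9.0008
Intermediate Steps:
j(y) = -2 + 1/(6*y) (j(y) = -2 + 1/(3*(y + y)) = -2 + 1/(3*((2*y))) = -2 + (1/(2*y))/3 = -2 + 1/(6*y))
V(1/(7 + 23), -4*2 - 3) - j(206) = (-4*2 - 3) - (-2 + (⅙)/206) = (-8 - 3) - (-2 + (⅙)*(1/206)) = -11 - (-2 + 1/1236) = -11 - 1*(-2471/1236) = -11 + 2471/1236 = -11125/1236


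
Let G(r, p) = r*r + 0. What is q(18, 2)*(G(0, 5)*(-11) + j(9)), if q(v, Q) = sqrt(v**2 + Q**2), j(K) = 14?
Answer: 28*sqrt(82) ≈ 253.55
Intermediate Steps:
G(r, p) = r**2 (G(r, p) = r**2 + 0 = r**2)
q(v, Q) = sqrt(Q**2 + v**2)
q(18, 2)*(G(0, 5)*(-11) + j(9)) = sqrt(2**2 + 18**2)*(0**2*(-11) + 14) = sqrt(4 + 324)*(0*(-11) + 14) = sqrt(328)*(0 + 14) = (2*sqrt(82))*14 = 28*sqrt(82)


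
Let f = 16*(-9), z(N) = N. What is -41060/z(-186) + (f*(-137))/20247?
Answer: 139168538/627657 ≈ 221.73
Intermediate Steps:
f = -144
-41060/z(-186) + (f*(-137))/20247 = -41060/(-186) - 144*(-137)/20247 = -41060*(-1/186) + 19728*(1/20247) = 20530/93 + 6576/6749 = 139168538/627657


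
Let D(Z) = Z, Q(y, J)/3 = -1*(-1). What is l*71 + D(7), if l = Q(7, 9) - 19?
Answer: -1129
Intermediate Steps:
Q(y, J) = 3 (Q(y, J) = 3*(-1*(-1)) = 3*1 = 3)
l = -16 (l = 3 - 19 = -16)
l*71 + D(7) = -16*71 + 7 = -1136 + 7 = -1129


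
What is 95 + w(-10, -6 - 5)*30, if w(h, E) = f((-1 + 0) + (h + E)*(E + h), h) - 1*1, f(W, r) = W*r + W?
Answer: -118735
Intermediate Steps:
f(W, r) = W + W*r
w(h, E) = -1 + (1 + h)*(-1 + (E + h)**2) (w(h, E) = ((-1 + 0) + (h + E)*(E + h))*(1 + h) - 1*1 = (-1 + (E + h)*(E + h))*(1 + h) - 1 = (-1 + (E + h)**2)*(1 + h) - 1 = (1 + h)*(-1 + (E + h)**2) - 1 = -1 + (1 + h)*(-1 + (E + h)**2))
95 + w(-10, -6 - 5)*30 = 95 + (-1 + (1 - 10)*(-1 + (-6 - 5)**2 + (-10)**2 + 2*(-6 - 5)*(-10)))*30 = 95 + (-1 - 9*(-1 + (-11)**2 + 100 + 2*(-11)*(-10)))*30 = 95 + (-1 - 9*(-1 + 121 + 100 + 220))*30 = 95 + (-1 - 9*440)*30 = 95 + (-1 - 3960)*30 = 95 - 3961*30 = 95 - 118830 = -118735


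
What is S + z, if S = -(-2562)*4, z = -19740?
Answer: -9492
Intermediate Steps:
S = 10248 (S = -427*(-24) = 10248)
S + z = 10248 - 19740 = -9492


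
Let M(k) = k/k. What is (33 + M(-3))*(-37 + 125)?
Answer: 2992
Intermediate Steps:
M(k) = 1
(33 + M(-3))*(-37 + 125) = (33 + 1)*(-37 + 125) = 34*88 = 2992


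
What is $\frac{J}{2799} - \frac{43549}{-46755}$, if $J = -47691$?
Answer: $- \frac{234211006}{14540805} \approx -16.107$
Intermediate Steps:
$\frac{J}{2799} - \frac{43549}{-46755} = - \frac{47691}{2799} - \frac{43549}{-46755} = \left(-47691\right) \frac{1}{2799} - - \frac{43549}{46755} = - \frac{5299}{311} + \frac{43549}{46755} = - \frac{234211006}{14540805}$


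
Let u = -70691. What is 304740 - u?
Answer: 375431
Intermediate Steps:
304740 - u = 304740 - 1*(-70691) = 304740 + 70691 = 375431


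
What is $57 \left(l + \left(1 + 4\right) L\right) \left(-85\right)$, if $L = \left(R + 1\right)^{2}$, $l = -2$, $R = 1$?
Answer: $-87210$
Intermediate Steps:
$L = 4$ ($L = \left(1 + 1\right)^{2} = 2^{2} = 4$)
$57 \left(l + \left(1 + 4\right) L\right) \left(-85\right) = 57 \left(-2 + \left(1 + 4\right) 4\right) \left(-85\right) = 57 \left(-2 + 5 \cdot 4\right) \left(-85\right) = 57 \left(-2 + 20\right) \left(-85\right) = 57 \cdot 18 \left(-85\right) = 1026 \left(-85\right) = -87210$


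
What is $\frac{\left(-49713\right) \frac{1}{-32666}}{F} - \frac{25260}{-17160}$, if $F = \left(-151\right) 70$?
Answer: $\frac{72674251051}{49374985660} \approx 1.4719$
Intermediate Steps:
$F = -10570$
$\frac{\left(-49713\right) \frac{1}{-32666}}{F} - \frac{25260}{-17160} = \frac{\left(-49713\right) \frac{1}{-32666}}{-10570} - \frac{25260}{-17160} = \left(-49713\right) \left(- \frac{1}{32666}\right) \left(- \frac{1}{10570}\right) - - \frac{421}{286} = \frac{49713}{32666} \left(- \frac{1}{10570}\right) + \frac{421}{286} = - \frac{49713}{345279620} + \frac{421}{286} = \frac{72674251051}{49374985660}$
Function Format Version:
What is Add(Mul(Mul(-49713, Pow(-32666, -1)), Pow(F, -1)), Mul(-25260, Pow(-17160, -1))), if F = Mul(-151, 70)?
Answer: Rational(72674251051, 49374985660) ≈ 1.4719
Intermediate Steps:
F = -10570
Add(Mul(Mul(-49713, Pow(-32666, -1)), Pow(F, -1)), Mul(-25260, Pow(-17160, -1))) = Add(Mul(Mul(-49713, Pow(-32666, -1)), Pow(-10570, -1)), Mul(-25260, Pow(-17160, -1))) = Add(Mul(Mul(-49713, Rational(-1, 32666)), Rational(-1, 10570)), Mul(-25260, Rational(-1, 17160))) = Add(Mul(Rational(49713, 32666), Rational(-1, 10570)), Rational(421, 286)) = Add(Rational(-49713, 345279620), Rational(421, 286)) = Rational(72674251051, 49374985660)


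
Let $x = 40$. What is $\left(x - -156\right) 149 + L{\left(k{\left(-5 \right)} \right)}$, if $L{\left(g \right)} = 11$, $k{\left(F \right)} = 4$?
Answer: $29215$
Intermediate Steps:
$\left(x - -156\right) 149 + L{\left(k{\left(-5 \right)} \right)} = \left(40 - -156\right) 149 + 11 = \left(40 + 156\right) 149 + 11 = 196 \cdot 149 + 11 = 29204 + 11 = 29215$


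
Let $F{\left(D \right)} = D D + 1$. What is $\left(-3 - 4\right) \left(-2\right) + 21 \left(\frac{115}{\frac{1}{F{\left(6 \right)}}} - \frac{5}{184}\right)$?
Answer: $\frac{16443791}{184} \approx 89368.0$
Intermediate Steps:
$F{\left(D \right)} = 1 + D^{2}$ ($F{\left(D \right)} = D^{2} + 1 = 1 + D^{2}$)
$\left(-3 - 4\right) \left(-2\right) + 21 \left(\frac{115}{\frac{1}{F{\left(6 \right)}}} - \frac{5}{184}\right) = \left(-3 - 4\right) \left(-2\right) + 21 \left(\frac{115}{\frac{1}{1 + 6^{2}}} - \frac{5}{184}\right) = \left(-7\right) \left(-2\right) + 21 \left(\frac{115}{\frac{1}{1 + 36}} - \frac{5}{184}\right) = 14 + 21 \left(\frac{115}{\frac{1}{37}} - \frac{5}{184}\right) = 14 + 21 \left(115 \frac{1}{\frac{1}{37}} - \frac{5}{184}\right) = 14 + 21 \left(115 \cdot 37 - \frac{5}{184}\right) = 14 + 21 \left(4255 - \frac{5}{184}\right) = 14 + 21 \cdot \frac{782915}{184} = 14 + \frac{16441215}{184} = \frac{16443791}{184}$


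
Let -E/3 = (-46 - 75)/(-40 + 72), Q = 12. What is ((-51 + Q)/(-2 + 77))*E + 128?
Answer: 97681/800 ≈ 122.10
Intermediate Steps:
E = 363/32 (E = -3*(-46 - 75)/(-40 + 72) = -(-363)/32 = -3*(-121/32) = 363/32 ≈ 11.344)
((-51 + Q)/(-2 + 77))*E + 128 = ((-51 + 12)/(-2 + 77))*(363/32) + 128 = -39/75*(363/32) + 128 = -39*1/75*(363/32) + 128 = -13/25*363/32 + 128 = -4719/800 + 128 = 97681/800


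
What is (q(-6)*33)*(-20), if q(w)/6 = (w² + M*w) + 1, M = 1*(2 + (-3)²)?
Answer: 114840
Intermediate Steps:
M = 11 (M = 1*(2 + 9) = 1*11 = 11)
q(w) = 6 + 6*w² + 66*w (q(w) = 6*((w² + 11*w) + 1) = 6*(1 + w² + 11*w) = 6 + 6*w² + 66*w)
(q(-6)*33)*(-20) = ((6 + 6*(-6)² + 66*(-6))*33)*(-20) = ((6 + 6*36 - 396)*33)*(-20) = ((6 + 216 - 396)*33)*(-20) = -174*33*(-20) = -5742*(-20) = 114840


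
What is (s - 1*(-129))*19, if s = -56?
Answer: 1387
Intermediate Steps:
(s - 1*(-129))*19 = (-56 - 1*(-129))*19 = (-56 + 129)*19 = 73*19 = 1387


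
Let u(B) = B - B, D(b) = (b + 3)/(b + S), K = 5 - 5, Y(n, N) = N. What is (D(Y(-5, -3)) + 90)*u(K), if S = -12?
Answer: 0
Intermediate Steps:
K = 0
D(b) = (3 + b)/(-12 + b) (D(b) = (b + 3)/(b - 12) = (3 + b)/(-12 + b))
u(B) = 0
(D(Y(-5, -3)) + 90)*u(K) = ((3 - 3)/(-12 - 3) + 90)*0 = (0/(-15) + 90)*0 = (-1/15*0 + 90)*0 = (0 + 90)*0 = 90*0 = 0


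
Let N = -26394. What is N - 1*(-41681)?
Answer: 15287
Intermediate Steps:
N - 1*(-41681) = -26394 - 1*(-41681) = -26394 + 41681 = 15287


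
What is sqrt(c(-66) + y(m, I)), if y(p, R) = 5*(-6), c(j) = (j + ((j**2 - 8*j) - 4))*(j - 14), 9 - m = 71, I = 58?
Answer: 5*I*sqrt(15406) ≈ 620.6*I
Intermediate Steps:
m = -62 (m = 9 - 1*71 = 9 - 71 = -62)
c(j) = (-14 + j)*(-4 + j**2 - 7*j) (c(j) = (j + (-4 + j**2 - 8*j))*(-14 + j) = (-4 + j**2 - 7*j)*(-14 + j) = (-14 + j)*(-4 + j**2 - 7*j))
y(p, R) = -30
sqrt(c(-66) + y(m, I)) = sqrt((56 + (-66)**3 - 21*(-66)**2 + 94*(-66)) - 30) = sqrt((56 - 287496 - 21*4356 - 6204) - 30) = sqrt((56 - 287496 - 91476 - 6204) - 30) = sqrt(-385120 - 30) = sqrt(-385150) = 5*I*sqrt(15406)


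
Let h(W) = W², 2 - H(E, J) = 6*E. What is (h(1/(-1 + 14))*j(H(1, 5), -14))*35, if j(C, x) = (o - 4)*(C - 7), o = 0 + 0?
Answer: 1540/169 ≈ 9.1124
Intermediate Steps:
H(E, J) = 2 - 6*E
o = 0
j(C, x) = 28 - 4*C (j(C, x) = (0 - 4)*(C - 7) = -4*(-7 + C) = 28 - 4*C)
(h(1/(-1 + 14))*j(H(1, 5), -14))*35 = ((1/(-1 + 14))²*(28 - 4*(2 - 6*1)))*35 = ((1/13)²*(28 - 4*(2 - 6)))*35 = ((1/13)²*(28 - 4*(-4)))*35 = ((28 + 16)/169)*35 = ((1/169)*44)*35 = (44/169)*35 = 1540/169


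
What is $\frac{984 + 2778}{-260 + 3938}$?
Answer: $\frac{627}{613} \approx 1.0228$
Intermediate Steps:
$\frac{984 + 2778}{-260 + 3938} = \frac{3762}{3678} = 3762 \cdot \frac{1}{3678} = \frac{627}{613}$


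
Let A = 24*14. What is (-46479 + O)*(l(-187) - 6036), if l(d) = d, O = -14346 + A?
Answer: 376423047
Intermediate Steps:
A = 336
O = -14010 (O = -14346 + 336 = -14010)
(-46479 + O)*(l(-187) - 6036) = (-46479 - 14010)*(-187 - 6036) = -60489*(-6223) = 376423047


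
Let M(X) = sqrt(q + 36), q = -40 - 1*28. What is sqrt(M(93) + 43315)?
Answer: sqrt(43315 + 4*I*sqrt(2)) ≈ 208.12 + 0.014*I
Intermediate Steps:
q = -68 (q = -40 - 28 = -68)
M(X) = 4*I*sqrt(2) (M(X) = sqrt(-68 + 36) = sqrt(-32) = 4*I*sqrt(2))
sqrt(M(93) + 43315) = sqrt(4*I*sqrt(2) + 43315) = sqrt(43315 + 4*I*sqrt(2))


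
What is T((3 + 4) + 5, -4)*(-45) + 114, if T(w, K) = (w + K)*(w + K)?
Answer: -2766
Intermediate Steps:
T(w, K) = (K + w)² (T(w, K) = (K + w)*(K + w) = (K + w)²)
T((3 + 4) + 5, -4)*(-45) + 114 = (-4 + ((3 + 4) + 5))²*(-45) + 114 = (-4 + (7 + 5))²*(-45) + 114 = (-4 + 12)²*(-45) + 114 = 8²*(-45) + 114 = 64*(-45) + 114 = -2880 + 114 = -2766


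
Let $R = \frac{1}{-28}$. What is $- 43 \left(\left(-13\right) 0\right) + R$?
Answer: $- \frac{1}{28} \approx -0.035714$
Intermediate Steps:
$R = - \frac{1}{28} \approx -0.035714$
$- 43 \left(\left(-13\right) 0\right) + R = - 43 \left(\left(-13\right) 0\right) - \frac{1}{28} = \left(-43\right) 0 - \frac{1}{28} = 0 - \frac{1}{28} = - \frac{1}{28}$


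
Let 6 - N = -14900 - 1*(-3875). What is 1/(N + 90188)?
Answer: 1/101219 ≈ 9.8796e-6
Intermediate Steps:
N = 11031 (N = 6 - (-14900 - 1*(-3875)) = 6 - (-14900 + 3875) = 6 - 1*(-11025) = 6 + 11025 = 11031)
1/(N + 90188) = 1/(11031 + 90188) = 1/101219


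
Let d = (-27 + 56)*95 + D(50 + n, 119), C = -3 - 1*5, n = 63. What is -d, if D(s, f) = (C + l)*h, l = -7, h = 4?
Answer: -2695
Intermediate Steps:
C = -8 (C = -3 - 5 = -8)
D(s, f) = -60 (D(s, f) = (-8 - 7)*4 = -15*4 = -60)
d = 2695 (d = (-27 + 56)*95 - 60 = 29*95 - 60 = 2755 - 60 = 2695)
-d = -1*2695 = -2695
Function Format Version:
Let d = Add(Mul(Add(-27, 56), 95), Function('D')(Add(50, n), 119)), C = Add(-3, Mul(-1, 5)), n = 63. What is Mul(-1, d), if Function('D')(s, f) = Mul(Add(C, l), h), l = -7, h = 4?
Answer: -2695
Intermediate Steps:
C = -8 (C = Add(-3, -5) = -8)
Function('D')(s, f) = -60 (Function('D')(s, f) = Mul(Add(-8, -7), 4) = Mul(-15, 4) = -60)
d = 2695 (d = Add(Mul(Add(-27, 56), 95), -60) = Add(Mul(29, 95), -60) = Add(2755, -60) = 2695)
Mul(-1, d) = Mul(-1, 2695) = -2695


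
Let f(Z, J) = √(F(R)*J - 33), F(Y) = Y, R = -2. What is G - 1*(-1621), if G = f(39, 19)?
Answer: 1621 + I*√71 ≈ 1621.0 + 8.4261*I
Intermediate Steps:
f(Z, J) = √(-33 - 2*J) (f(Z, J) = √(-2*J - 33) = √(-33 - 2*J))
G = I*√71 (G = √(-33 - 2*19) = √(-33 - 38) = √(-71) = I*√71 ≈ 8.4261*I)
G - 1*(-1621) = I*√71 - 1*(-1621) = I*√71 + 1621 = 1621 + I*√71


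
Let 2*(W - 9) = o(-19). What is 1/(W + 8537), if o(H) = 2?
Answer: 1/8547 ≈ 0.00011700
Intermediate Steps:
W = 10 (W = 9 + (½)*2 = 9 + 1 = 10)
1/(W + 8537) = 1/(10 + 8537) = 1/8547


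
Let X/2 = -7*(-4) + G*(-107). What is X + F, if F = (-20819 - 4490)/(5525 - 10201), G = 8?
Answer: -7718147/4676 ≈ -1650.6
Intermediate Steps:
X = -1656 (X = 2*(-7*(-4) + 8*(-107)) = 2*(28 - 856) = 2*(-828) = -1656)
F = 25309/4676 (F = -25309/(-4676) = -25309*(-1/4676) = 25309/4676 ≈ 5.4125)
X + F = -1656 + 25309/4676 = -7718147/4676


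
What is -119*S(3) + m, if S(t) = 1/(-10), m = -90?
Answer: -781/10 ≈ -78.100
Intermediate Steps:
S(t) = -⅒
-119*S(3) + m = -119*(-⅒) - 90 = 119/10 - 90 = -781/10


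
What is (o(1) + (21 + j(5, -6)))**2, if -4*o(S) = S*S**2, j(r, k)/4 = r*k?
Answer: 157609/16 ≈ 9850.6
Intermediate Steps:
j(r, k) = 4*k*r (j(r, k) = 4*(r*k) = 4*(k*r) = 4*k*r)
o(S) = -S**3/4 (o(S) = -S*S**2/4 = -S**3/4)
(o(1) + (21 + j(5, -6)))**2 = (-1/4*1**3 + (21 + 4*(-6)*5))**2 = (-1/4*1 + (21 - 120))**2 = (-1/4 - 99)**2 = (-397/4)**2 = 157609/16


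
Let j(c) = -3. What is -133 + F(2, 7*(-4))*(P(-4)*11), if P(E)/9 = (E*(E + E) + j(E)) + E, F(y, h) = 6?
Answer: 14717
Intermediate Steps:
P(E) = -27 + 9*E + 18*E² (P(E) = 9*((E*(E + E) - 3) + E) = 9*((E*(2*E) - 3) + E) = 9*((2*E² - 3) + E) = 9*((-3 + 2*E²) + E) = 9*(-3 + E + 2*E²) = -27 + 9*E + 18*E²)
-133 + F(2, 7*(-4))*(P(-4)*11) = -133 + 6*((-27 + 9*(-4) + 18*(-4)²)*11) = -133 + 6*((-27 - 36 + 18*16)*11) = -133 + 6*((-27 - 36 + 288)*11) = -133 + 6*(225*11) = -133 + 6*2475 = -133 + 14850 = 14717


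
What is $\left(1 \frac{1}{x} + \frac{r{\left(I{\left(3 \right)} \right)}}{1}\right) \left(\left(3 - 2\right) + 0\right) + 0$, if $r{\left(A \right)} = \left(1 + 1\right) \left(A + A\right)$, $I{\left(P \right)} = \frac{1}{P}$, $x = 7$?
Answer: $\frac{31}{21} \approx 1.4762$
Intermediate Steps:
$r{\left(A \right)} = 4 A$ ($r{\left(A \right)} = 2 \cdot 2 A = 4 A$)
$\left(1 \frac{1}{x} + \frac{r{\left(I{\left(3 \right)} \right)}}{1}\right) \left(\left(3 - 2\right) + 0\right) + 0 = \left(1 \cdot \frac{1}{7} + \frac{4 \cdot \frac{1}{3}}{1}\right) \left(\left(3 - 2\right) + 0\right) + 0 = \left(1 \cdot \frac{1}{7} + 4 \cdot \frac{1}{3} \cdot 1\right) \left(1 + 0\right) + 0 = \left(\frac{1}{7} + \frac{4}{3} \cdot 1\right) 1 + 0 = \left(\frac{1}{7} + \frac{4}{3}\right) 1 + 0 = \frac{31}{21} \cdot 1 + 0 = \frac{31}{21} + 0 = \frac{31}{21}$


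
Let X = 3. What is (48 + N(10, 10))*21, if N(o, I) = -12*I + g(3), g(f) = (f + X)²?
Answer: -756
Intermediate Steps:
g(f) = (3 + f)² (g(f) = (f + 3)² = (3 + f)²)
N(o, I) = 36 - 12*I (N(o, I) = -12*I + (3 + 3)² = -12*I + 6² = -12*I + 36 = 36 - 12*I)
(48 + N(10, 10))*21 = (48 + (36 - 12*10))*21 = (48 + (36 - 120))*21 = (48 - 84)*21 = -36*21 = -756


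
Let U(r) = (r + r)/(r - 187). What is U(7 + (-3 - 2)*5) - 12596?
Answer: -2582144/205 ≈ -12596.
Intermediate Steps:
U(r) = 2*r/(-187 + r) (U(r) = (2*r)/(-187 + r) = 2*r/(-187 + r))
U(7 + (-3 - 2)*5) - 12596 = 2*(7 + (-3 - 2)*5)/(-187 + (7 + (-3 - 2)*5)) - 12596 = 2*(7 - 5*5)/(-187 + (7 - 5*5)) - 12596 = 2*(7 - 25)/(-187 + (7 - 25)) - 12596 = 2*(-18)/(-187 - 18) - 12596 = 2*(-18)/(-205) - 12596 = 2*(-18)*(-1/205) - 12596 = 36/205 - 12596 = -2582144/205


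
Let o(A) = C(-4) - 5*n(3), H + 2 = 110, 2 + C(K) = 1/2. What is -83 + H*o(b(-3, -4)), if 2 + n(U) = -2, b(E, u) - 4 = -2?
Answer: 1915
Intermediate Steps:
C(K) = -3/2 (C(K) = -2 + 1/2 = -3/2)
b(E, u) = 2 (b(E, u) = 4 - 2 = 2)
n(U) = -4 (n(U) = -2 - 2 = -4)
H = 108 (H = -2 + 110 = 108)
o(A) = 37/2 (o(A) = -3/2 - 5*(-4) = -3/2 + 20 = 37/2)
-83 + H*o(b(-3, -4)) = -83 + 108*(37/2) = -83 + 1998 = 1915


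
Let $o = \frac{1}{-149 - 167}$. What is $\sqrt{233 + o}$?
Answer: $\frac{\sqrt{5816533}}{158} \approx 15.264$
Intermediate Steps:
$o = - \frac{1}{316}$ ($o = \frac{1}{-316} = - \frac{1}{316} \approx -0.0031646$)
$\sqrt{233 + o} = \sqrt{233 - \frac{1}{316}} = \sqrt{\frac{73627}{316}} = \frac{\sqrt{5816533}}{158}$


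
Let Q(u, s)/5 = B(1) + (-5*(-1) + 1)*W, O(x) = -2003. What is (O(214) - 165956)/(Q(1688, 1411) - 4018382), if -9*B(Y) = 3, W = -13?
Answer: 503877/12056321 ≈ 0.041794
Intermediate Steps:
B(Y) = -⅓ (B(Y) = -⅑*3 = -⅓)
Q(u, s) = -1175/3 (Q(u, s) = 5*(-⅓ + (-5*(-1) + 1)*(-13)) = 5*(-⅓ + (5 + 1)*(-13)) = 5*(-⅓ + 6*(-13)) = 5*(-⅓ - 78) = 5*(-235/3) = -1175/3)
(O(214) - 165956)/(Q(1688, 1411) - 4018382) = (-2003 - 165956)/(-1175/3 - 4018382) = -167959/(-12056321/3) = -167959*(-3/12056321) = 503877/12056321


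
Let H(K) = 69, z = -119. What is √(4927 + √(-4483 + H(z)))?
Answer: √(4927 + I*√4414) ≈ 70.194 + 0.4732*I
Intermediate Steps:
√(4927 + √(-4483 + H(z))) = √(4927 + √(-4483 + 69)) = √(4927 + √(-4414)) = √(4927 + I*√4414)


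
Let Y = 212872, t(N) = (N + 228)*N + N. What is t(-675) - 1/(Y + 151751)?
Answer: 109769754149/364623 ≈ 3.0105e+5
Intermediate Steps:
t(N) = N + N*(228 + N) (t(N) = (228 + N)*N + N = N*(228 + N) + N = N + N*(228 + N))
t(-675) - 1/(Y + 151751) = -675*(229 - 675) - 1/(212872 + 151751) = -675*(-446) - 1/364623 = 301050 - 1*1/364623 = 301050 - 1/364623 = 109769754149/364623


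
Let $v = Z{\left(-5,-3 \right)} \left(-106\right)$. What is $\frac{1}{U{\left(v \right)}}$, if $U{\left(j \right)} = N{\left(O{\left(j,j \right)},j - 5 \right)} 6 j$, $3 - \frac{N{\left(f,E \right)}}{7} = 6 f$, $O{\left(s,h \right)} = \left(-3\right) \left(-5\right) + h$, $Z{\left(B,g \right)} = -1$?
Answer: $- \frac{1}{3218796} \approx -3.1068 \cdot 10^{-7}$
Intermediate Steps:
$O{\left(s,h \right)} = 15 + h$
$N{\left(f,E \right)} = 21 - 42 f$ ($N{\left(f,E \right)} = 21 - 7 \cdot 6 f = 21 - 42 f$)
$v = 106$ ($v = \left(-1\right) \left(-106\right) = 106$)
$U{\left(j \right)} = j \left(-3654 - 252 j\right)$ ($U{\left(j \right)} = \left(21 - 42 \left(15 + j\right)\right) 6 j = \left(21 - \left(630 + 42 j\right)\right) 6 j = \left(-609 - 42 j\right) 6 j = \left(-3654 - 252 j\right) j = j \left(-3654 - 252 j\right)$)
$\frac{1}{U{\left(v \right)}} = \frac{1}{\left(-126\right) 106 \left(29 + 2 \cdot 106\right)} = \frac{1}{\left(-126\right) 106 \left(29 + 212\right)} = \frac{1}{\left(-126\right) 106 \cdot 241} = \frac{1}{-3218796} = - \frac{1}{3218796}$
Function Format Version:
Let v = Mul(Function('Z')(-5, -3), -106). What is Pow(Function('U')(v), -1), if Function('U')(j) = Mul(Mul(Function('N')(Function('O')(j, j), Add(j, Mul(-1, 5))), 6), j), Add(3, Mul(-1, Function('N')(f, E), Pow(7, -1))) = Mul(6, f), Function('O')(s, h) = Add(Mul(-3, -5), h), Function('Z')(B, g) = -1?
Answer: Rational(-1, 3218796) ≈ -3.1068e-7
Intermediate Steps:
Function('O')(s, h) = Add(15, h)
Function('N')(f, E) = Add(21, Mul(-42, f)) (Function('N')(f, E) = Add(21, Mul(-7, Mul(6, f))) = Add(21, Mul(-42, f)))
v = 106 (v = Mul(-1, -106) = 106)
Function('U')(j) = Mul(j, Add(-3654, Mul(-252, j))) (Function('U')(j) = Mul(Mul(Add(21, Mul(-42, Add(15, j))), 6), j) = Mul(Mul(Add(21, Add(-630, Mul(-42, j))), 6), j) = Mul(Mul(Add(-609, Mul(-42, j)), 6), j) = Mul(Add(-3654, Mul(-252, j)), j) = Mul(j, Add(-3654, Mul(-252, j))))
Pow(Function('U')(v), -1) = Pow(Mul(-126, 106, Add(29, Mul(2, 106))), -1) = Pow(Mul(-126, 106, Add(29, 212)), -1) = Pow(Mul(-126, 106, 241), -1) = Pow(-3218796, -1) = Rational(-1, 3218796)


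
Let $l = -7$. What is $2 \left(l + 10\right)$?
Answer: $6$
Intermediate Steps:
$2 \left(l + 10\right) = 2 \left(-7 + 10\right) = 2 \cdot 3 = 6$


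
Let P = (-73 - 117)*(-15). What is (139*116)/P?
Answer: 8062/1425 ≈ 5.6575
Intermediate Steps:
P = 2850 (P = -190*(-15) = 2850)
(139*116)/P = (139*116)/2850 = 16124*(1/2850) = 8062/1425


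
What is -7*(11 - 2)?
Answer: -63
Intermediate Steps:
-7*(11 - 2) = -7*9 = -63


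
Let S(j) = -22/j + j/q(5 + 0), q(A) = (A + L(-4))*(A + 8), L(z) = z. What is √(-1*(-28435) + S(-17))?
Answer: 2*√347198293/221 ≈ 168.63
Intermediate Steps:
q(A) = (-4 + A)*(8 + A) (q(A) = (A - 4)*(A + 8) = (-4 + A)*(8 + A))
S(j) = -22/j + j/13 (S(j) = -22/j + j/(-32 + (5 + 0)² + 4*(5 + 0)) = -22/j + j/(-32 + 5² + 4*5) = -22/j + j/(-32 + 25 + 20) = -22/j + j/13)
√(-1*(-28435) + S(-17)) = √(-1*(-28435) + (-22/(-17) + (1/13)*(-17))) = √(28435 + (-22*(-1/17) - 17/13)) = √(28435 + (22/17 - 17/13)) = √(28435 - 3/221) = √(6284132/221) = 2*√347198293/221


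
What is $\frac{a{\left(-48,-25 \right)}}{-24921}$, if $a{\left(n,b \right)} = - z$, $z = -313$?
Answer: $- \frac{313}{24921} \approx -0.01256$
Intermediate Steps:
$a{\left(n,b \right)} = 313$ ($a{\left(n,b \right)} = \left(-1\right) \left(-313\right) = 313$)
$\frac{a{\left(-48,-25 \right)}}{-24921} = \frac{313}{-24921} = 313 \left(- \frac{1}{24921}\right) = - \frac{313}{24921}$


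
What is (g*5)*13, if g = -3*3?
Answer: -585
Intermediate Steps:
g = -9
(g*5)*13 = -9*5*13 = -45*13 = -585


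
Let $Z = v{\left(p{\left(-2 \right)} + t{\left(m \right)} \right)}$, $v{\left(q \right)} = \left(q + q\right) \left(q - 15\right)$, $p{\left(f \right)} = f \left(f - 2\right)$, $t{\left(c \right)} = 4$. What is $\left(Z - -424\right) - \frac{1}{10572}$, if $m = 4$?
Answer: $\frac{3721343}{10572} \approx 352.0$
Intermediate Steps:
$p{\left(f \right)} = f \left(-2 + f\right)$
$v{\left(q \right)} = 2 q \left(-15 + q\right)$
$Z = -72$ ($Z = 2 \left(- 2 \left(-2 - 2\right) + 4\right) \left(-15 - \left(-4 + 2 \left(-2 - 2\right)\right)\right) = 2 \left(\left(-2\right) \left(-4\right) + 4\right) \left(-15 + \left(\left(-2\right) \left(-4\right) + 4\right)\right) = 2 \left(8 + 4\right) \left(-15 + \left(8 + 4\right)\right) = 2 \cdot 12 \left(-15 + 12\right) = 2 \cdot 12 \left(-3\right) = -72$)
$\left(Z - -424\right) - \frac{1}{10572} = \left(-72 - -424\right) - \frac{1}{10572} = \left(-72 + 424\right) - \frac{1}{10572} = 352 - \frac{1}{10572} = \frac{3721343}{10572}$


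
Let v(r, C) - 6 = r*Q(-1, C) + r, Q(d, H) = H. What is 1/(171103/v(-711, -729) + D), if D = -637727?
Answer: -517614/330096252275 ≈ -1.5681e-6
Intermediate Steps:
v(r, C) = 6 + r + C*r (v(r, C) = 6 + (r*C + r) = 6 + (C*r + r) = 6 + (r + C*r) = 6 + r + C*r)
1/(171103/v(-711, -729) + D) = 1/(171103/(6 - 711 - 729*(-711)) - 637727) = 1/(171103/(6 - 711 + 518319) - 637727) = 1/(171103/517614 - 637727) = 1/(-330096252275/517614) = -517614/330096252275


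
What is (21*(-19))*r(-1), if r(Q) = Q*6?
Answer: 2394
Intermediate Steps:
r(Q) = 6*Q
(21*(-19))*r(-1) = (21*(-19))*(6*(-1)) = -399*(-6) = 2394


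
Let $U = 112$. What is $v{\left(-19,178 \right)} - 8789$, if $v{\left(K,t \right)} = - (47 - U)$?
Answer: $-8724$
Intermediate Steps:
$v{\left(K,t \right)} = 65$ ($v{\left(K,t \right)} = - (47 - 112) = \left(-1\right) \left(-65\right) = 65$)
$v{\left(-19,178 \right)} - 8789 = 65 - 8789 = -8724$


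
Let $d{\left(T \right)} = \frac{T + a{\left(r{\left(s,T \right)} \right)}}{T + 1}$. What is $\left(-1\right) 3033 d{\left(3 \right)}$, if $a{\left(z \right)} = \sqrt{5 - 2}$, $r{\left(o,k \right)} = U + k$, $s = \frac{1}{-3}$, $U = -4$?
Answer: $- \frac{9099}{4} - \frac{3033 \sqrt{3}}{4} \approx -3588.1$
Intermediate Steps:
$s = - \frac{1}{3} \approx -0.33333$
$r{\left(o,k \right)} = -4 + k$
$a{\left(z \right)} = \sqrt{3}$
$d{\left(T \right)} = \frac{T + \sqrt{3}}{1 + T}$ ($d{\left(T \right)} = \frac{T + \sqrt{3}}{T + 1} = \frac{T + \sqrt{3}}{1 + T}$)
$\left(-1\right) 3033 d{\left(3 \right)} = \left(-1\right) 3033 \frac{3 + \sqrt{3}}{1 + 3} = - 3033 \frac{3 + \sqrt{3}}{4} = - 3033 \left(\frac{3}{4} + \frac{\sqrt{3}}{4}\right) = - \frac{9099}{4} - \frac{3033 \sqrt{3}}{4}$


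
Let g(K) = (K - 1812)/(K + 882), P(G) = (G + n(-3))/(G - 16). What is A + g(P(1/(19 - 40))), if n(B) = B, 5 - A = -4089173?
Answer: 607851915232/148649 ≈ 4.0892e+6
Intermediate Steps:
A = 4089178 (A = 5 - 1*(-4089173) = 5 + 4089173 = 4089178)
P(G) = (-3 + G)/(-16 + G) (P(G) = (G - 3)/(G - 16) = (-3 + G)/(-16 + G))
g(K) = (-1812 + K)/(882 + K)
A + g(P(1/(19 - 40))) = 4089178 + (-1812 + (-3 + 1/(19 - 40))/(-16 + 1/(19 - 40)))/(882 + (-3 + 1/(19 - 40))/(-16 + 1/(19 - 40))) = 4089178 + (-1812 + (-3 + 1/(-21))/(-16 + 1/(-21)))/(882 + (-3 + 1/(-21))/(-16 + 1/(-21))) = 4089178 + (-1812 + (-3 - 1/21)/(-16 - 1/21))/(882 + (-3 - 1/21)/(-16 - 1/21)) = 4089178 + (-1812 - 64/21/(-337/21))/(882 - 64/21/(-337/21)) = 4089178 + (-1812 - 21/337*(-64/21))/(882 - 21/337*(-64/21)) = 4089178 + (-1812 + 64/337)/(882 + 64/337) = 4089178 - 610580/337/(297298/337) = 4089178 + (337/297298)*(-610580/337) = 4089178 - 305290/148649 = 607851915232/148649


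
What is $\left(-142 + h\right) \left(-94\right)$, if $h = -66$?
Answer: $19552$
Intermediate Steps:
$\left(-142 + h\right) \left(-94\right) = \left(-142 - 66\right) \left(-94\right) = \left(-208\right) \left(-94\right) = 19552$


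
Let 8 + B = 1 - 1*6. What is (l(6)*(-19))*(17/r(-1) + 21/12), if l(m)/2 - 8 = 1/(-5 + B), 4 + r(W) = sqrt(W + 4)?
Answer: 37829/36 + 3553*sqrt(3)/9 ≈ 1734.6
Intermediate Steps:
r(W) = -4 + sqrt(4 + W) (r(W) = -4 + sqrt(W + 4) = -4 + sqrt(4 + W))
B = -13 (B = -8 + (1 - 1*6) = -8 + (1 - 6) = -8 - 5 = -13)
l(m) = 143/9 (l(m) = 16 + 2/(-5 - 13) = 16 + 2/(-18) = 16 + 2*(-1/18) = 16 - 1/9 = 143/9)
(l(6)*(-19))*(17/r(-1) + 21/12) = ((143/9)*(-19))*(17/(-4 + sqrt(4 - 1)) + 21/12) = -2717*(17/(-4 + sqrt(3)) + 21*(1/12))/9 = -2717*(17/(-4 + sqrt(3)) + 7/4)/9 = -2717*(7/4 + 17/(-4 + sqrt(3)))/9 = -19019/36 - 46189/(9*(-4 + sqrt(3)))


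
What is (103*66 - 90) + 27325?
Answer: 34033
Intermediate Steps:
(103*66 - 90) + 27325 = (6798 - 90) + 27325 = 6708 + 27325 = 34033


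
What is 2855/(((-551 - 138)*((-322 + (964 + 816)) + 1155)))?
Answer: -2855/1800357 ≈ -0.0015858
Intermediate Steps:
2855/(((-551 - 138)*((-322 + (964 + 816)) + 1155))) = 2855/((-689*((-322 + 1780) + 1155))) = 2855/((-689*(1458 + 1155))) = 2855/((-689*2613)) = 2855/(-1800357) = 2855*(-1/1800357) = -2855/1800357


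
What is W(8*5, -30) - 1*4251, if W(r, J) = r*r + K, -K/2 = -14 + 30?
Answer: -2683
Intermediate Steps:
K = -32 (K = -2*(-14 + 30) = -2*16 = -32)
W(r, J) = -32 + r² (W(r, J) = r*r - 32 = r² - 32 = -32 + r²)
W(8*5, -30) - 1*4251 = (-32 + (8*5)²) - 1*4251 = (-32 + 40²) - 4251 = (-32 + 1600) - 4251 = 1568 - 4251 = -2683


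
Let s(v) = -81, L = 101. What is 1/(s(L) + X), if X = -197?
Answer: -1/278 ≈ -0.0035971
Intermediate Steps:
1/(s(L) + X) = 1/(-81 - 197) = 1/(-278) = -1/278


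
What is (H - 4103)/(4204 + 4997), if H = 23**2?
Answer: -3574/9201 ≈ -0.38844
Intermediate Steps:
H = 529
(H - 4103)/(4204 + 4997) = (529 - 4103)/(4204 + 4997) = -3574/9201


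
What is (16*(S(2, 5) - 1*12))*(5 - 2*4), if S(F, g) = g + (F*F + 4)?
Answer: -48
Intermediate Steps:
S(F, g) = 4 + g + F² (S(F, g) = g + (F² + 4) = g + (4 + F²) = 4 + g + F²)
(16*(S(2, 5) - 1*12))*(5 - 2*4) = (16*((4 + 5 + 2²) - 1*12))*(5 - 2*4) = (16*((4 + 5 + 4) - 12))*(5 - 8) = (16*(13 - 12))*(-3) = (16*1)*(-3) = 16*(-3) = -48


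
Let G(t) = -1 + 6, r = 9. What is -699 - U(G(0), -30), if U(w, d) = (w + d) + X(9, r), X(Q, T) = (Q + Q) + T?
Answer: -701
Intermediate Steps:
X(Q, T) = T + 2*Q (X(Q, T) = 2*Q + T = T + 2*Q)
G(t) = 5
U(w, d) = 27 + d + w (U(w, d) = (w + d) + (9 + 2*9) = (d + w) + (9 + 18) = (d + w) + 27 = 27 + d + w)
-699 - U(G(0), -30) = -699 - (27 - 30 + 5) = -699 - 1*2 = -699 - 2 = -701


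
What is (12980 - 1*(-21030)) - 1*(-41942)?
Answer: 75952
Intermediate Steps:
(12980 - 1*(-21030)) - 1*(-41942) = (12980 + 21030) + 41942 = 34010 + 41942 = 75952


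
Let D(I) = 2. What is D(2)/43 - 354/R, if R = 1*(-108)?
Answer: 2573/774 ≈ 3.3243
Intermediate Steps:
R = -108
D(2)/43 - 354/R = 2/43 - 354/(-108) = 2*(1/43) - 354*(-1/108) = 2/43 + 59/18 = 2573/774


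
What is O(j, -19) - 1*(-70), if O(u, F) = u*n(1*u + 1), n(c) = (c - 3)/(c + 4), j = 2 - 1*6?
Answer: 94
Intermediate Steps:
j = -4 (j = 2 - 6 = -4)
n(c) = (-3 + c)/(4 + c)
O(u, F) = u*(-2 + u)/(5 + u) (O(u, F) = u*((-3 + (1*u + 1))/(4 + (1*u + 1))) = u*((-3 + (u + 1))/(4 + (u + 1))) = u*((-3 + (1 + u))/(4 + (1 + u))) = u*((-2 + u)/(5 + u)) = u*(-2 + u)/(5 + u))
O(j, -19) - 1*(-70) = -4*(-2 - 4)/(5 - 4) - 1*(-70) = -4*(-6)/1 + 70 = -4*1*(-6) + 70 = 24 + 70 = 94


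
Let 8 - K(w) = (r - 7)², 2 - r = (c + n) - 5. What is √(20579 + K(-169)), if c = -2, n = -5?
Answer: 3*√2282 ≈ 143.31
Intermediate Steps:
r = 14 (r = 2 - ((-2 - 5) - 5) = 2 - (-7 - 5) = 2 - 1*(-12) = 2 + 12 = 14)
K(w) = -41 (K(w) = 8 - (14 - 7)² = 8 - 1*7² = 8 - 1*49 = 8 - 49 = -41)
√(20579 + K(-169)) = √(20579 - 41) = √20538 = 3*√2282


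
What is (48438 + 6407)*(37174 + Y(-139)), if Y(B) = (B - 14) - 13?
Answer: 2029703760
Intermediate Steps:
Y(B) = -27 + B (Y(B) = (-14 + B) - 13 = -27 + B)
(48438 + 6407)*(37174 + Y(-139)) = (48438 + 6407)*(37174 + (-27 - 139)) = 54845*(37174 - 166) = 54845*37008 = 2029703760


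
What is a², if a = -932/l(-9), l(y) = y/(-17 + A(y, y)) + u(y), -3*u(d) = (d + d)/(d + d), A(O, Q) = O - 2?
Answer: 6129010944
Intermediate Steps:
A(O, Q) = -2 + O
u(d) = -⅓ (u(d) = -(d + d)/(3*(d + d)) = -2*d/(3*(2*d)) = -2*d*1/(2*d)/3 = -⅓*1 = -⅓)
l(y) = -⅓ + y/(-19 + y) (l(y) = y/(-17 + (-2 + y)) - ⅓ = y/(-19 + y) - ⅓ = -⅓ + y/(-19 + y))
a = 78288 (a = -932*3*(-19 - 9)/(19 + 2*(-9)) = -932*(-84/(19 - 18)) = -932/((⅓)*(-1/28)*1) = -932/(-1/84) = -932*(-84) = 78288)
a² = 78288² = 6129010944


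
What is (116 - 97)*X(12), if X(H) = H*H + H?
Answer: 2964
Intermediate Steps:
X(H) = H + H² (X(H) = H² + H = H + H²)
(116 - 97)*X(12) = (116 - 97)*(12*(1 + 12)) = 19*(12*13) = 19*156 = 2964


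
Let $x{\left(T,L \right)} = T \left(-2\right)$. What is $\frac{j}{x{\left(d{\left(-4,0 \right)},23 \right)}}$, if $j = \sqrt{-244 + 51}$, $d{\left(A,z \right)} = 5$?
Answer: $- \frac{i \sqrt{193}}{10} \approx - 1.3892 i$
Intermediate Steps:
$x{\left(T,L \right)} = - 2 T$
$j = i \sqrt{193}$ ($j = \sqrt{-193} = i \sqrt{193} \approx 13.892 i$)
$\frac{j}{x{\left(d{\left(-4,0 \right)},23 \right)}} = \frac{i \sqrt{193}}{\left(-2\right) 5} = \frac{i \sqrt{193}}{-10} = i \sqrt{193} \left(- \frac{1}{10}\right) = - \frac{i \sqrt{193}}{10}$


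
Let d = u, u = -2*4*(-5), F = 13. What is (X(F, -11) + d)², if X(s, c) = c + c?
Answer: 324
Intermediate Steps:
u = 40 (u = -8*(-5) = 40)
d = 40
X(s, c) = 2*c
(X(F, -11) + d)² = (2*(-11) + 40)² = (-22 + 40)² = 18² = 324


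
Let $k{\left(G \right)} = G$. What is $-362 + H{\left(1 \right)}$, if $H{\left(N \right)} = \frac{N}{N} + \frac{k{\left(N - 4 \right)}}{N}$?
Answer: $-364$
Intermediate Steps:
$H{\left(N \right)} = 1 + \frac{-4 + N}{N}$ ($H{\left(N \right)} = \frac{N}{N} + \frac{N - 4}{N} = 1 + \frac{N - 4}{N} = 1 + \frac{-4 + N}{N}$)
$-362 + H{\left(1 \right)} = -362 + \left(2 - \frac{4}{1}\right) = -362 + \left(2 - 4\right) = -362 - 2 = -364$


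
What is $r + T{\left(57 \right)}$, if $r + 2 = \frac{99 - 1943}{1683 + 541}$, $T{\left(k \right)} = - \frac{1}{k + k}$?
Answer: $- \frac{89939}{31692} \approx -2.8379$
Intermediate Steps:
$T{\left(k \right)} = - \frac{1}{2 k}$
$r = - \frac{1573}{556}$ ($r = -2 + \frac{99 - 1943}{1683 + 541} = -2 - \frac{1844}{2224} = -2 - \frac{461}{556} = - \frac{1573}{556} \approx -2.8291$)
$r + T{\left(57 \right)} = - \frac{1573}{556} - \frac{1}{2 \cdot 57} = - \frac{1573}{556} - \frac{1}{114} = - \frac{89939}{31692}$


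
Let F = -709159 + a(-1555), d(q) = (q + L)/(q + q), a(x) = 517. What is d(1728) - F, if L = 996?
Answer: 204089123/288 ≈ 7.0864e+5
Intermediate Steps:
d(q) = (996 + q)/(2*q) (d(q) = (q + 996)/(q + q) = (996 + q)/((2*q)) = (996 + q)*(1/(2*q)) = (996 + q)/(2*q))
F = -708642 (F = -709159 + 517 = -708642)
d(1728) - F = (½)*(996 + 1728)/1728 - 1*(-708642) = (½)*(1/1728)*2724 + 708642 = 227/288 + 708642 = 204089123/288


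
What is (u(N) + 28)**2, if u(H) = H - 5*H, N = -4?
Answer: 1936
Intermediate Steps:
u(H) = -4*H
(u(N) + 28)**2 = (-4*(-4) + 28)**2 = (16 + 28)**2 = 44**2 = 1936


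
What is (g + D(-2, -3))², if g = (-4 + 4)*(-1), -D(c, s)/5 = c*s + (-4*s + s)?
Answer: 5625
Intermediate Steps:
D(c, s) = 15*s - 5*c*s (D(c, s) = -5*(c*s + (-4*s + s)) = -5*(c*s - 3*s) = -5*(-3*s + c*s) = 15*s - 5*c*s)
g = 0 (g = 0*(-1) = 0)
(g + D(-2, -3))² = (0 + 5*(-3)*(3 - 1*(-2)))² = (0 + 5*(-3)*(3 + 2))² = (0 + 5*(-3)*5)² = (0 - 75)² = (-75)² = 5625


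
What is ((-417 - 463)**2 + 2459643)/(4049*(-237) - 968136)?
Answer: -3234043/1927749 ≈ -1.6776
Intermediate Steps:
((-417 - 463)**2 + 2459643)/(4049*(-237) - 968136) = ((-880)**2 + 2459643)/(-959613 - 968136) = (774400 + 2459643)/(-1927749) = 3234043*(-1/1927749) = -3234043/1927749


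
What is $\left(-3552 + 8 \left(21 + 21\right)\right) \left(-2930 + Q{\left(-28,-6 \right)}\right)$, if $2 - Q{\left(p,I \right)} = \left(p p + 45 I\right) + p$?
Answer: $10979424$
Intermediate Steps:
$Q{\left(p,I \right)} = 2 - p - p^{2} - 45 I$ ($Q{\left(p,I \right)} = 2 - \left(\left(p p + 45 I\right) + p\right) = 2 - \left(\left(p^{2} + 45 I\right) + p\right) = 2 - \left(p + p^{2} + 45 I\right) = 2 - p - p^{2} - 45 I$)
$\left(-3552 + 8 \left(21 + 21\right)\right) \left(-2930 + Q{\left(-28,-6 \right)}\right) = \left(-3552 + 8 \left(21 + 21\right)\right) \left(-2930 - 484\right) = \left(-3552 + 8 \cdot 42\right) \left(-2930 + \left(2 + 28 - 784 + 270\right)\right) = \left(-3552 + 336\right) \left(-2930 + \left(2 + 28 - 784 + 270\right)\right) = - 3216 \left(-2930 - 484\right) = \left(-3216\right) \left(-3414\right) = 10979424$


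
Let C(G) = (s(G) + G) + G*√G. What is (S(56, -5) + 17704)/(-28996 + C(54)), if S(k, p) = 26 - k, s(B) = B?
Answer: -63820814/104294885 - 715797*√6/208589770 ≈ -0.62033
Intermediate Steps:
C(G) = G^(3/2) + 2*G (C(G) = (G + G) + G*√G = 2*G + G^(3/2) = G^(3/2) + 2*G)
(S(56, -5) + 17704)/(-28996 + C(54)) = ((26 - 1*56) + 17704)/(-28996 + (54^(3/2) + 2*54)) = ((26 - 56) + 17704)/(-28996 + (162*√6 + 108)) = (-30 + 17704)/(-28996 + (108 + 162*√6)) = 17674/(-28888 + 162*√6)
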